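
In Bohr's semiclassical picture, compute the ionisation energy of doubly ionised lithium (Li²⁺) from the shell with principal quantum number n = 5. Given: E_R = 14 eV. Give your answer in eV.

5.0 eV

E_n = −E_R·Z²/n² = −14 × 3²/5² eV = -5.0 eV
Ionisation energy = −E_n = 5.0 eV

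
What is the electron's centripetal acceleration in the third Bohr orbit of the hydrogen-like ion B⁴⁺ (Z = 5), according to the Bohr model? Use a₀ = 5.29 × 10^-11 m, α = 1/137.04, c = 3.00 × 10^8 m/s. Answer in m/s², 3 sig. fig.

r = n²a₀/Z = 9.52 × 10^-11 m, v = Zαc/n = 3.65 × 10^6 m/s
a = v²/r = (3.65 × 10^6)² / 9.52 × 10^-11 = 1.40 × 10^23 m/s²

1.40 × 10^23 m/s²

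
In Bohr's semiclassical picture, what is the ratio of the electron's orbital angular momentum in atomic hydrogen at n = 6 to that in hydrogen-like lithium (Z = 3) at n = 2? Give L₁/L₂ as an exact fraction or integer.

L = nℏ is independent of Z.
L₁/L₂ = n₁/n₂ = 6/2 = 3

3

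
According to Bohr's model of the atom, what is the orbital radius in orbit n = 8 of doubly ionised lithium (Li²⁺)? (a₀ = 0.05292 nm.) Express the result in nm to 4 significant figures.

1.129 nm

r_n = n²a₀/Z = 8² × 0.05292 / 3
    = 64 × 0.05292 / 3 = 1.129 nm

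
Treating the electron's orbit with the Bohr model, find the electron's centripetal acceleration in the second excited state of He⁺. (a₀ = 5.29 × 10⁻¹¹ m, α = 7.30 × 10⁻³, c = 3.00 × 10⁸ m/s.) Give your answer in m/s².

8.95 × 10²¹ m/s²

r = n²a₀/Z = 2.38 × 10⁻¹⁰ m, v = Zαc/n = 1.46 × 10⁶ m/s
a = v²/r = (1.46 × 10⁶)² / 2.38 × 10⁻¹⁰ = 8.95 × 10²¹ m/s²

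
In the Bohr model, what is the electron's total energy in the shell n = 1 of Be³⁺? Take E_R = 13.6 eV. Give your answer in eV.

-218 eV

E_n = −E_R·Z²/n² = −13.6 × 4²/1² = -218 eV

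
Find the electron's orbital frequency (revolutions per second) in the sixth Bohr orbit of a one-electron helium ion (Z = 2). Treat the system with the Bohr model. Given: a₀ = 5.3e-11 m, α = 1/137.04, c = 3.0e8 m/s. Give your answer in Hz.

1.2e14 Hz

r = n²a₀/Z = 9.5e-10 m, v = Zαc/n = 7.3e5 m/s
f = v/(2πr) = 1.2e14 Hz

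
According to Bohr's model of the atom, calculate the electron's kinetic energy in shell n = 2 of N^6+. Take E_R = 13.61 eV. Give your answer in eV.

166.7 eV

For a Coulomb orbit the virial theorem gives K = −E_n.
E_n = −E_R·Z²/n², so K = E_R·Z²/n² = 13.61 × 7²/2² = 166.7 eV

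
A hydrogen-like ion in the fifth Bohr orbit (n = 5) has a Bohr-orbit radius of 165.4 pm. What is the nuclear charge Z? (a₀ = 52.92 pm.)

r_n = n²a₀/Z ⇒ Z = n²a₀/r = 5² × 52.92 / 165.4 ≈ 8.00
Z = 8

8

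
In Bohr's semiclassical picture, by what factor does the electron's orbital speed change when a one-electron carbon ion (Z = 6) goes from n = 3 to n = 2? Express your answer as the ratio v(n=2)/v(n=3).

v ∝ Z^1 · n^-1; with Z fixed, v ∝ n^-1.
v(n=2)/v(n=3) = (2/3)^-1 = 3/2

3/2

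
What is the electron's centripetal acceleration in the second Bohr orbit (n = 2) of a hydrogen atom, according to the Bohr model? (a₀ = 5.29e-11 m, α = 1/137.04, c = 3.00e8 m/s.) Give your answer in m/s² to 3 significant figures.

5.66e21 m/s²

r = n²a₀/Z = 2.12e-10 m, v = Zαc/n = 1.09e6 m/s
a = v²/r = (1.09e6)² / 2.12e-10 = 5.66e21 m/s²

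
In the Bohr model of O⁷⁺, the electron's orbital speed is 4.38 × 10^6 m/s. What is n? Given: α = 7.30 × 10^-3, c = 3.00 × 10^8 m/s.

4

v_n = Zαc/n ⇒ n = Zαc/v = 8 × 0.00730 × 3.00 × 10^8 / 4.38 × 10^6 ≈ 4.00
n = 4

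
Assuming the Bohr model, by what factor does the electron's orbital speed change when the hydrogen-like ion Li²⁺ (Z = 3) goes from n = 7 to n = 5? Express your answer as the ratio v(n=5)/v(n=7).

7/5

v ∝ Z^1 · n^-1; with Z fixed, v ∝ n^-1.
v(n=5)/v(n=7) = (5/7)^-1 = 7/5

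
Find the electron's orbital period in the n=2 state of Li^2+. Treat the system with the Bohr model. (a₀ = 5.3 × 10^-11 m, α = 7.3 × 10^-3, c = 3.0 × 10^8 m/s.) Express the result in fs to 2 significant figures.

r = n²a₀/Z = 2²·5.3 × 10^-11/3 = 7.1 × 10^-11 m
v = Zαc/n = 3·0.0073·3.0 × 10^8/2 = 3.3 × 10^6 m/s
T = 2πr/v = 1.4 × 10^-16 s = 0.14 fs

0.14 fs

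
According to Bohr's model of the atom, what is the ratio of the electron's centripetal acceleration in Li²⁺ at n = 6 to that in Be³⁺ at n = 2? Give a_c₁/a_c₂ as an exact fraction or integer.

a_c ∝ Z^3 · n^-4
a_c₁/a_c₂ = (3/4)^3 · (6/2)^-4 = 1/192

1/192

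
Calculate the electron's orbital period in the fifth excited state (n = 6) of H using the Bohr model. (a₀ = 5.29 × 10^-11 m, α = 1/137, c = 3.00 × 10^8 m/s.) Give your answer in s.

r = n²a₀/Z = 6²·5.29 × 10^-11/1 = 1.90 × 10^-9 m
v = Zαc/n = 1·0.00730·3.00 × 10^8/6 = 3.65 × 10^5 m/s
T = 2πr/v = 3.28 × 10^-14 s

3.28 × 10^-14 s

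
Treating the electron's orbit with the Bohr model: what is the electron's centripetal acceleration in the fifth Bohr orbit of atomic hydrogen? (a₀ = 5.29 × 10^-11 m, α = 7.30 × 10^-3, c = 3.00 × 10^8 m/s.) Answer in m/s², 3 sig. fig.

r = n²a₀/Z = 1.32 × 10^-9 m, v = Zαc/n = 4.38 × 10^5 m/s
a = v²/r = (4.38 × 10^5)² / 1.32 × 10^-9 = 1.45 × 10^20 m/s²

1.45 × 10^20 m/s²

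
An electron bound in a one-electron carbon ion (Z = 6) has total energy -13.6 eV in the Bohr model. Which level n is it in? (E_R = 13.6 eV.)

6

E_n = −E_R Z²/n² ⇒ n² = E_R Z²/(−E_n) = 13.6 × 6² / 13.6 ≈ 36.00
n = 6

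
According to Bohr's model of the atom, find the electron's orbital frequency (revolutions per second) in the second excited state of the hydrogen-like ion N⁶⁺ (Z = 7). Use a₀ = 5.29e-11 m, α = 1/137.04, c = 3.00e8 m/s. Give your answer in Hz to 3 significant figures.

r = n²a₀/Z = 6.80e-11 m, v = Zαc/n = 5.11e6 m/s
f = v/(2πr) = 1.20e16 Hz

1.20e16 Hz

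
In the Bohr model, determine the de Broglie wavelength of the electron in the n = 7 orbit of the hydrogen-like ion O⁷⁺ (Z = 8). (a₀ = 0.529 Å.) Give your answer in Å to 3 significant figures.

The Bohr quantisation condition is nλ = 2πr_n.
r_n = n²a₀/Z = 3.24 Å
λ = 2πr_n/n = 2π·3.24/7 = 2.91 Å

2.91 Å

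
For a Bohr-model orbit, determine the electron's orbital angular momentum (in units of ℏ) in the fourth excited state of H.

L_n = nℏ, so L/ℏ = n = 5.

5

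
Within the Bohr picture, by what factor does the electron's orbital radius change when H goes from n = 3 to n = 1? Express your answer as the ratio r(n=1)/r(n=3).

1/9

r ∝ Z^-1 · n^2; with Z fixed, r ∝ n^2.
r(n=1)/r(n=3) = (1/3)^2 = 1/9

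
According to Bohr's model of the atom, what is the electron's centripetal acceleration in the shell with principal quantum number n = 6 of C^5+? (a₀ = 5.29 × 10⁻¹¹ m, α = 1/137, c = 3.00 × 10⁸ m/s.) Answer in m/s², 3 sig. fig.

r = n²a₀/Z = 3.17 × 10⁻¹⁰ m, v = Zαc/n = 2.19 × 10⁶ m/s
a = v²/r = (2.19 × 10⁶)² / 3.17 × 10⁻¹⁰ = 1.51 × 10²² m/s²

1.51 × 10²² m/s²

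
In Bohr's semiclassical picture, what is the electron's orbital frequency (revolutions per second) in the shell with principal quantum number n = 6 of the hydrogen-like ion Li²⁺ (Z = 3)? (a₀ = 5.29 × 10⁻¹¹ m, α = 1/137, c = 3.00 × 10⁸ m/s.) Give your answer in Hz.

r = n²a₀/Z = 6.35 × 10⁻¹⁰ m, v = Zαc/n = 1.09 × 10⁶ m/s
f = v/(2πr) = 2.75 × 10¹⁴ Hz

2.75 × 10¹⁴ Hz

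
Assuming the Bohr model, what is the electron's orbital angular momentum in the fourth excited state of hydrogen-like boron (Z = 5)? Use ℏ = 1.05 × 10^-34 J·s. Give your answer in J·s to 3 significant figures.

5.25 × 10^-34 J·s

L_n = nℏ = 5 × 1.05 × 10^-34 = 5.25 × 10^-34 J·s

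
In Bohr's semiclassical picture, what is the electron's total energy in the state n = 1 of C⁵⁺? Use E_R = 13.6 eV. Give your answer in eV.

E_n = −E_R·Z²/n² = −13.6 × 6²/1² = -490 eV

-490 eV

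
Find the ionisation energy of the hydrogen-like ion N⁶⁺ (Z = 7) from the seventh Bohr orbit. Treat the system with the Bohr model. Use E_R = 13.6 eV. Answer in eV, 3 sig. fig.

E_n = −E_R·Z²/n² = −13.6 × 7²/7² eV = -13.6 eV
Ionisation energy = −E_n = 13.6 eV

13.6 eV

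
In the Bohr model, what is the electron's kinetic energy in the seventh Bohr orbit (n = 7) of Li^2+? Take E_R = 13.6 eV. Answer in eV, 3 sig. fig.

For a Coulomb orbit the virial theorem gives K = −E_n.
E_n = −E_R·Z²/n², so K = E_R·Z²/n² = 13.6 × 3²/7² = 2.50 eV

2.50 eV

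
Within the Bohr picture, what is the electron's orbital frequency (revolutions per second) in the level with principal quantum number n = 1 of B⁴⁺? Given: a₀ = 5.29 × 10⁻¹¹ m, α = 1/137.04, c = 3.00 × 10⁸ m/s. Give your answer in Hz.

r = n²a₀/Z = 1.06 × 10⁻¹¹ m, v = Zαc/n = 1.09 × 10⁷ m/s
f = v/(2πr) = 1.65 × 10¹⁷ Hz

1.65 × 10¹⁷ Hz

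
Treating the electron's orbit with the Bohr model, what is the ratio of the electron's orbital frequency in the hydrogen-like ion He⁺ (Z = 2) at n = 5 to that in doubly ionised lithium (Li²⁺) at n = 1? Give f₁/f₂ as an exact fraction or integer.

f ∝ Z^2 · n^-3
f₁/f₂ = (2/3)^2 · (5/1)^-3 = 4/1125

4/1125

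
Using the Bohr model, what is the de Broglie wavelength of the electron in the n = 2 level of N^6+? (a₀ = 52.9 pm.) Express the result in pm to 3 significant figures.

95.0 pm

The Bohr quantisation condition is nλ = 2πr_n.
r_n = n²a₀/Z = 30.2 pm
λ = 2πr_n/n = 2π·30.2/2 = 95.0 pm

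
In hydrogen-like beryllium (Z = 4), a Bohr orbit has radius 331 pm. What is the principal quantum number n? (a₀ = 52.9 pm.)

r_n = n²a₀/Z ⇒ n² = rZ/a₀ = 331 × 4 / 52.9 ≈ 25.03
n = 5

5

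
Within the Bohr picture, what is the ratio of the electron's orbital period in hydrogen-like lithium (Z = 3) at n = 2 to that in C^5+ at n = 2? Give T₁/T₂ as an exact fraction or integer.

T ∝ Z^-2 · n^3
T₁/T₂ = (3/6)^-2 · (2/2)^3 = 4

4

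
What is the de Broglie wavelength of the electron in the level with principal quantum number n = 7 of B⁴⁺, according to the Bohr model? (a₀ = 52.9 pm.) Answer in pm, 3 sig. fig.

465 pm

The Bohr quantisation condition is nλ = 2πr_n.
r_n = n²a₀/Z = 518 pm
λ = 2πr_n/n = 2π·518/7 = 465 pm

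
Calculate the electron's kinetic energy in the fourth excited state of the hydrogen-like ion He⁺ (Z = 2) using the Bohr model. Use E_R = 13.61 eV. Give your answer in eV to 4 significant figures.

For a Coulomb orbit the virial theorem gives K = −E_n.
E_n = −E_R·Z²/n², so K = E_R·Z²/n² = 13.61 × 2²/5² = 2.178 eV

2.178 eV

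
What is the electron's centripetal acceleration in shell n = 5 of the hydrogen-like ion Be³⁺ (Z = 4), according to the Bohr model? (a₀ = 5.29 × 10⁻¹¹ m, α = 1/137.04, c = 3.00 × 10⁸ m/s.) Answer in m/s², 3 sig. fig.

r = n²a₀/Z = 3.31 × 10⁻¹⁰ m, v = Zαc/n = 1.75 × 10⁶ m/s
a = v²/r = (1.75 × 10⁶)² / 3.31 × 10⁻¹⁰ = 9.28 × 10²¹ m/s²

9.28 × 10²¹ m/s²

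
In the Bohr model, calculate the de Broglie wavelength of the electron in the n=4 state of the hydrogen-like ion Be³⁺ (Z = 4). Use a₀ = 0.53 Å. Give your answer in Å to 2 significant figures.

The Bohr quantisation condition is nλ = 2πr_n.
r_n = n²a₀/Z = 2.1 Å
λ = 2πr_n/n = 2π·2.1/4 = 3.3 Å

3.3 Å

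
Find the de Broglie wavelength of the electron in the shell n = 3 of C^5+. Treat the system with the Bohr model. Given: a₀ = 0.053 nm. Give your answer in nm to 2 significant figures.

The Bohr quantisation condition is nλ = 2πr_n.
r_n = n²a₀/Z = 0.080 nm
λ = 2πr_n/n = 2π·0.080/3 = 0.17 nm

0.17 nm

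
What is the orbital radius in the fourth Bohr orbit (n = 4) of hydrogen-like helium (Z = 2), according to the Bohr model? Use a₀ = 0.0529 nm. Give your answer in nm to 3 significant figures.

r_n = n²a₀/Z = 4² × 0.0529 / 2
    = 16 × 0.0529 / 2 = 0.423 nm

0.423 nm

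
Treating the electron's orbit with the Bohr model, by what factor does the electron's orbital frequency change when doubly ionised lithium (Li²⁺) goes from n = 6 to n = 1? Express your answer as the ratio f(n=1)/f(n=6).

216

f ∝ Z^2 · n^-3; with Z fixed, f ∝ n^-3.
f(n=1)/f(n=6) = (1/6)^-3 = 216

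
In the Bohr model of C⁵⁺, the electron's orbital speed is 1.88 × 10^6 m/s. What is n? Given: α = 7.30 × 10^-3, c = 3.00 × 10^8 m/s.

v_n = Zαc/n ⇒ n = Zαc/v = 6 × 0.00730 × 3.00 × 10^8 / 1.88 × 10^6 ≈ 6.99
n = 7

7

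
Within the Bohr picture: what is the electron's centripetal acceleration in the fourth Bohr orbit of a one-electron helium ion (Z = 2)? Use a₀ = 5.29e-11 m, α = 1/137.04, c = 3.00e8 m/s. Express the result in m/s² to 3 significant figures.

r = n²a₀/Z = 4.23e-10 m, v = Zαc/n = 1.09e6 m/s
a = v²/r = (1.09e6)² / 4.23e-10 = 2.83e21 m/s²

2.83e21 m/s²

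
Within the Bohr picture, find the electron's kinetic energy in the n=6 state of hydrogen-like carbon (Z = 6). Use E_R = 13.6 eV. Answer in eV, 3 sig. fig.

For a Coulomb orbit the virial theorem gives K = −E_n.
E_n = −E_R·Z²/n², so K = E_R·Z²/n² = 13.6 × 6²/6² = 13.6 eV

13.6 eV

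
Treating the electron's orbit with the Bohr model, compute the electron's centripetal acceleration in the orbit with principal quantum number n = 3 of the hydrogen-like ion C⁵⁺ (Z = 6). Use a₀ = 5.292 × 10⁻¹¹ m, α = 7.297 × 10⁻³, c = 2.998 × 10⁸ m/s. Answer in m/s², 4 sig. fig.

r = n²a₀/Z = 7.938 × 10⁻¹¹ m, v = Zαc/n = 4.375 × 10⁶ m/s
a = v²/r = (4.375 × 10⁶)² / 7.938 × 10⁻¹¹ = 2.412 × 10²³ m/s²

2.412 × 10²³ m/s²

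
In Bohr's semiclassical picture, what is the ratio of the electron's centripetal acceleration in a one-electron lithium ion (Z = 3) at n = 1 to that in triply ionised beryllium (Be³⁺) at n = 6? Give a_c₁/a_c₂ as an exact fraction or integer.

a_c ∝ Z^3 · n^-4
a_c₁/a_c₂ = (3/4)^3 · (1/6)^-4 = 2187/4

2187/4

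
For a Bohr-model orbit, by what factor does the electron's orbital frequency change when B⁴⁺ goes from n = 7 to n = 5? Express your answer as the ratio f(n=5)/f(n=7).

f ∝ Z^2 · n^-3; with Z fixed, f ∝ n^-3.
f(n=5)/f(n=7) = (5/7)^-3 = 343/125

343/125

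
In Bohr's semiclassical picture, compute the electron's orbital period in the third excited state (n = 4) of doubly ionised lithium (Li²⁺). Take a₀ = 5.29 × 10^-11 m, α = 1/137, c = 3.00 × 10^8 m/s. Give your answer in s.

r = n²a₀/Z = 4²·5.29 × 10^-11/3 = 2.82 × 10^-10 m
v = Zαc/n = 3·0.00730·3.00 × 10^8/4 = 1.64 × 10^6 m/s
T = 2πr/v = 1.08 × 10^-15 s

1.08 × 10^-15 s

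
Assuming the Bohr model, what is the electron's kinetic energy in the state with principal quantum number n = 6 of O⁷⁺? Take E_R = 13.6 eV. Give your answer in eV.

For a Coulomb orbit the virial theorem gives K = −E_n.
E_n = −E_R·Z²/n², so K = E_R·Z²/n² = 13.6 × 8²/6² = 24.2 eV

24.2 eV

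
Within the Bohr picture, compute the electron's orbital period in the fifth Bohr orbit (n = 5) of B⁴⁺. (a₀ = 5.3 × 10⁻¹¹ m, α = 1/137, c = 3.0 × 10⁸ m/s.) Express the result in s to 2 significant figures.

r = n²a₀/Z = 5²·5.3 × 10⁻¹¹/5 = 2.6 × 10⁻¹⁰ m
v = Zαc/n = 5·0.0073·3.0 × 10⁸/5 = 2.2 × 10⁶ m/s
T = 2πr/v = 7.6 × 10⁻¹⁶ s

7.6 × 10⁻¹⁶ s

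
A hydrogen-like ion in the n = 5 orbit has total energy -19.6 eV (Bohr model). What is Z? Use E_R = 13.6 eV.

6

E_n = −E_R Z²/n² ⇒ Z² = −E_n n²/E_R = 19.6 × 5² / 13.6 ≈ 36.03
Z = 6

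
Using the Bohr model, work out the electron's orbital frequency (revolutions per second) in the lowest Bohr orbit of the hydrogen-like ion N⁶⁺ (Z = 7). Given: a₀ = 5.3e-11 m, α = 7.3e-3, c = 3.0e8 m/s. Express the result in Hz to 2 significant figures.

r = n²a₀/Z = 7.6e-12 m, v = Zαc/n = 1.5e7 m/s
f = v/(2πr) = 3.2e17 Hz

3.2e17 Hz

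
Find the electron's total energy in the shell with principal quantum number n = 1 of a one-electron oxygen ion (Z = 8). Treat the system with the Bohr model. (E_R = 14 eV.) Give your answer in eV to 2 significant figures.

-900 eV

E_n = −E_R·Z²/n² = −14 × 8²/1² = -900 eV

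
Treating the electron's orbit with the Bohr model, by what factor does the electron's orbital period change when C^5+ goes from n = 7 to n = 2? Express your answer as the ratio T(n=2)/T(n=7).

T ∝ Z^-2 · n^3; with Z fixed, T ∝ n^3.
T(n=2)/T(n=7) = (2/7)^3 = 8/343

8/343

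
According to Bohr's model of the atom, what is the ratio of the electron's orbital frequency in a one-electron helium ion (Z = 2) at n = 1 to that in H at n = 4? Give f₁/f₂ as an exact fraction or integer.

f ∝ Z^2 · n^-3
f₁/f₂ = (2/1)^2 · (1/4)^-3 = 256

256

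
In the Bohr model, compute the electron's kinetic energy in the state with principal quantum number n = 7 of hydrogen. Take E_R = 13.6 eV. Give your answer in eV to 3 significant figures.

0.278 eV

For a Coulomb orbit the virial theorem gives K = −E_n.
E_n = −E_R·Z²/n², so K = E_R·Z²/n² = 13.6 × 1²/7² = 0.278 eV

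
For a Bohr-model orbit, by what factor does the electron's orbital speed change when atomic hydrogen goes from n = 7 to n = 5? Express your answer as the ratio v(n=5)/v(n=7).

7/5

v ∝ Z^1 · n^-1; with Z fixed, v ∝ n^-1.
v(n=5)/v(n=7) = (5/7)^-1 = 7/5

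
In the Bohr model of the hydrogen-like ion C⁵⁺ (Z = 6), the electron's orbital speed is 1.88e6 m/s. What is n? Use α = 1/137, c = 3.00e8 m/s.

7

v_n = Zαc/n ⇒ n = Zαc/v = 6 × 0.00730 × 3.00e8 / 1.88e6 ≈ 6.99
n = 7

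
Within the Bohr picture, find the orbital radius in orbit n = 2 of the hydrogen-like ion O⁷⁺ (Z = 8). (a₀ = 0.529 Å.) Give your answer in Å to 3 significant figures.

r_n = n²a₀/Z = 2² × 0.529 / 8
    = 4 × 0.529 / 8 = 0.265 Å

0.265 Å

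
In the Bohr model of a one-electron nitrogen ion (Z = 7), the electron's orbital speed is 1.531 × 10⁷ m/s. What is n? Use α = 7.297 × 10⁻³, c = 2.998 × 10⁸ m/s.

v_n = Zαc/n ⇒ n = Zαc/v = 7 × 0.007297 × 2.998 × 10⁸ / 1.531 × 10⁷ ≈ 1.00
n = 1

1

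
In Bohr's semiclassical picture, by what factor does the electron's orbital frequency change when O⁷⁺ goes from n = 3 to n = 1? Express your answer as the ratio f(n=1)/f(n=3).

27

f ∝ Z^2 · n^-3; with Z fixed, f ∝ n^-3.
f(n=1)/f(n=3) = (1/3)^-3 = 27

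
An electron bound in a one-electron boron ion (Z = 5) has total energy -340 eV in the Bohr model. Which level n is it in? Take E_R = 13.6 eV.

E_n = −E_R Z²/n² ⇒ n² = E_R Z²/(−E_n) = 13.6 × 5² / 340 ≈ 1.00
n = 1

1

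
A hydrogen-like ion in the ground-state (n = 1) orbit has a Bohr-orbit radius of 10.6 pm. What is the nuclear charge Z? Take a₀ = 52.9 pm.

r_n = n²a₀/Z ⇒ Z = n²a₀/r = 1² × 52.9 / 10.6 ≈ 4.99
Z = 5

5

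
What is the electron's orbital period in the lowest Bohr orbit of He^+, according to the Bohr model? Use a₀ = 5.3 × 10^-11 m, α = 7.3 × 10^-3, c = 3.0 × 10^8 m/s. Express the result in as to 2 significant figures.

38 as

r = n²a₀/Z = 1²·5.3 × 10^-11/2 = 2.6 × 10^-11 m
v = Zαc/n = 2·0.0073·3.0 × 10^8/1 = 4.4 × 10^6 m/s
T = 2πr/v = 3.8 × 10^-17 s = 38 as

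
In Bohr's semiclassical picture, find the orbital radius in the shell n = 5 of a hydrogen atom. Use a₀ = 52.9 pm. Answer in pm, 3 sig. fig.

r_n = n²a₀/Z = 5² × 52.9 / 1
    = 25 × 52.9 / 1 = 1320 pm

1320 pm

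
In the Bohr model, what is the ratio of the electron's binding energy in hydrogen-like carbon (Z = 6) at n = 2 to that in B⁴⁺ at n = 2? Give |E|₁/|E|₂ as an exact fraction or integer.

|E| ∝ Z^2 · n^-2
|E|₁/|E|₂ = (6/5)^2 · (2/2)^-2 = 36/25

36/25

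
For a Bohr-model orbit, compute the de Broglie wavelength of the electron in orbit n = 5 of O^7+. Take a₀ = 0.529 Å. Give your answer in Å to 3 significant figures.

2.08 Å

The Bohr quantisation condition is nλ = 2πr_n.
r_n = n²a₀/Z = 1.65 Å
λ = 2πr_n/n = 2π·1.65/5 = 2.08 Å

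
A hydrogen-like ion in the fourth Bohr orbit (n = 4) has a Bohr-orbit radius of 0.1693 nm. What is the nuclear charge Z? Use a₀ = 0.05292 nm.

r_n = n²a₀/Z ⇒ Z = n²a₀/r = 4² × 0.05292 / 0.1693 ≈ 5.00
Z = 5

5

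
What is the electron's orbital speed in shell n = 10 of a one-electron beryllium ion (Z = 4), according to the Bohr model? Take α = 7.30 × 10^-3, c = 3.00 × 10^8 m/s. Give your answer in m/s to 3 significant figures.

v_n = Zαc/n = 4 × 0.00730 × 3.00 × 10^8 / 10
    = 8.76 × 10^5 m/s

8.76 × 10^5 m/s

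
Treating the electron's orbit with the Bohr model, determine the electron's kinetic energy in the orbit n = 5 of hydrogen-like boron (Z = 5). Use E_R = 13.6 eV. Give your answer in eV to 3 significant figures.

For a Coulomb orbit the virial theorem gives K = −E_n.
E_n = −E_R·Z²/n², so K = E_R·Z²/n² = 13.6 × 5²/5² = 13.6 eV

13.6 eV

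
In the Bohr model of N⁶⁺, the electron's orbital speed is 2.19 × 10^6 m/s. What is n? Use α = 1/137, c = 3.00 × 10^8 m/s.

7

v_n = Zαc/n ⇒ n = Zαc/v = 7 × 0.00730 × 3.00 × 10^8 / 2.19 × 10^6 ≈ 7.00
n = 7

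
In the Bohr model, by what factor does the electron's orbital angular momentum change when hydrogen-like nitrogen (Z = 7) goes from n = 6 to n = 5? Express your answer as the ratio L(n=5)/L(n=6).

5/6

L = nℏ depends only on n, so L ∝ n.
L(n=5)/L(n=6) = (5/6)^1 = 5/6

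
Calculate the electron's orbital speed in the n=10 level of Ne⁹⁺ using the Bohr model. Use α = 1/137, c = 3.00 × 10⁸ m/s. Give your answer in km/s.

v_n = Zαc/n = 10 × 0.00730 × 3.00 × 10⁸ / 10
    = 2190 km/s

2190 km/s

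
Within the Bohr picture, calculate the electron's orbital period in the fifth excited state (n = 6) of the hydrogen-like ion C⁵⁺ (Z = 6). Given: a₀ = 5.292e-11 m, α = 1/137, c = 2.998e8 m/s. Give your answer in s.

9.117e-16 s

r = n²a₀/Z = 6²·5.292e-11/6 = 3.175e-10 m
v = Zαc/n = 6·0.007299·2.998e8/6 = 2.188e6 m/s
T = 2πr/v = 9.117e-16 s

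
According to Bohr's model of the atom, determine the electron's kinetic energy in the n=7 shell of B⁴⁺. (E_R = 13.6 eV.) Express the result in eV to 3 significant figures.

For a Coulomb orbit the virial theorem gives K = −E_n.
E_n = −E_R·Z²/n², so K = E_R·Z²/n² = 13.6 × 5²/7² = 6.94 eV

6.94 eV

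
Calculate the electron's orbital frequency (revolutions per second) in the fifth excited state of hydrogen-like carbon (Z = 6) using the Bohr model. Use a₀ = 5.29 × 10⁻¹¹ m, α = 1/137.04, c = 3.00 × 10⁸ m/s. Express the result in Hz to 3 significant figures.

r = n²a₀/Z = 3.17 × 10⁻¹⁰ m, v = Zαc/n = 2.19 × 10⁶ m/s
f = v/(2πr) = 1.10 × 10¹⁵ Hz

1.10 × 10¹⁵ Hz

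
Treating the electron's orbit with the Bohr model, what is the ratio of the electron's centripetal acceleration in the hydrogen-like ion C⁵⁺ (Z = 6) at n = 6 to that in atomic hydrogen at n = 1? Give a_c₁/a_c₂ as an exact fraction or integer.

1/6

a_c ∝ Z^3 · n^-4
a_c₁/a_c₂ = (6/1)^3 · (6/1)^-4 = 1/6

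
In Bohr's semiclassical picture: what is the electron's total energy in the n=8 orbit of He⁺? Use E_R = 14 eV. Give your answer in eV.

-0.88 eV

E_n = −E_R·Z²/n² = −14 × 2²/8² = -0.88 eV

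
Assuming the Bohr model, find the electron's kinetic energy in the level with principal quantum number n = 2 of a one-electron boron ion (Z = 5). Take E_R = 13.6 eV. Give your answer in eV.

For a Coulomb orbit the virial theorem gives K = −E_n.
E_n = −E_R·Z²/n², so K = E_R·Z²/n² = 13.6 × 5²/2² = 85.0 eV

85.0 eV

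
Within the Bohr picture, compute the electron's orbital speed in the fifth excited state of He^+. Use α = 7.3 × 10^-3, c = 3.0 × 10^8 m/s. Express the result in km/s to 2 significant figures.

730 km/s

v_n = Zαc/n = 2 × 0.0073 × 3.0 × 10^8 / 6
    = 730 km/s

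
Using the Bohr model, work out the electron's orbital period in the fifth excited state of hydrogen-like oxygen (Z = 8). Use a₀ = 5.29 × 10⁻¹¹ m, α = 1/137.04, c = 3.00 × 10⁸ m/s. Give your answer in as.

r = n²a₀/Z = 6²·5.29 × 10⁻¹¹/8 = 2.38 × 10⁻¹⁰ m
v = Zαc/n = 8·0.00730·3.00 × 10⁸/6 = 2.92 × 10⁶ m/s
T = 2πr/v = 5.12 × 10⁻¹⁶ s = 512 as

512 as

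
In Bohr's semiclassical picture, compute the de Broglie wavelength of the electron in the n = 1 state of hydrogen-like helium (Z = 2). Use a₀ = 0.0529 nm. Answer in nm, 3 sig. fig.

The Bohr quantisation condition is nλ = 2πr_n.
r_n = n²a₀/Z = 0.0265 nm
λ = 2πr_n/n = 2π·0.0265/1 = 0.166 nm

0.166 nm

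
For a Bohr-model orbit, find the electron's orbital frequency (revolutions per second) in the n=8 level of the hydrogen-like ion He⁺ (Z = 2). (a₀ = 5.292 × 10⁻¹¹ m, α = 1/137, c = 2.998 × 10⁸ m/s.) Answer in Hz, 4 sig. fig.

5.142 × 10¹³ Hz

r = n²a₀/Z = 1.693 × 10⁻⁹ m, v = Zαc/n = 5.471 × 10⁵ m/s
f = v/(2πr) = 5.142 × 10¹³ Hz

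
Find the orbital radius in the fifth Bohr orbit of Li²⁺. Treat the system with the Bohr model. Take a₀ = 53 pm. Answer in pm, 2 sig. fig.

440 pm

r_n = n²a₀/Z = 5² × 53 / 3
    = 25 × 53 / 3 = 440 pm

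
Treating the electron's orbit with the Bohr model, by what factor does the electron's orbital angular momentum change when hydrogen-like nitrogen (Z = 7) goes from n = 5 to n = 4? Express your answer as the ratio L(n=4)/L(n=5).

4/5

L = nℏ depends only on n, so L ∝ n.
L(n=4)/L(n=5) = (4/5)^1 = 4/5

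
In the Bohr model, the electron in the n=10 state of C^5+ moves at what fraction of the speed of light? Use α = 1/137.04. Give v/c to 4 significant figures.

0.004378

v_n = Zαc/n, so v/c = Zα/n = 6 × 0.007297 / 10 = 0.004378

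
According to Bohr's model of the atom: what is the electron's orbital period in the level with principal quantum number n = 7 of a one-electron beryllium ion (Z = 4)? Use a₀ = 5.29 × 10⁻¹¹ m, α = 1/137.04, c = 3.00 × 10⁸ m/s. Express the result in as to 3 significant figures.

3250 as

r = n²a₀/Z = 7²·5.29 × 10⁻¹¹/4 = 6.48 × 10⁻¹⁰ m
v = Zαc/n = 4·0.00730·3.00 × 10⁸/7 = 1.25 × 10⁶ m/s
T = 2πr/v = 3.25 × 10⁻¹⁵ s = 3250 as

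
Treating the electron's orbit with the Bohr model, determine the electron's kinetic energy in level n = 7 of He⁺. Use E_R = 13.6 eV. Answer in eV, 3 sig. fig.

For a Coulomb orbit the virial theorem gives K = −E_n.
E_n = −E_R·Z²/n², so K = E_R·Z²/n² = 13.6 × 2²/7² = 1.11 eV

1.11 eV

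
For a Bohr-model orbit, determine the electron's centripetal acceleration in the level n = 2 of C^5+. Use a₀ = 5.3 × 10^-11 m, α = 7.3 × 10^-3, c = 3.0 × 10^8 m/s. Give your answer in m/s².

r = n²a₀/Z = 3.5 × 10^-11 m, v = Zαc/n = 6.6 × 10^6 m/s
a = v²/r = (6.6 × 10^6)² / 3.5 × 10^-11 = 1.2 × 10^24 m/s²

1.2 × 10^24 m/s²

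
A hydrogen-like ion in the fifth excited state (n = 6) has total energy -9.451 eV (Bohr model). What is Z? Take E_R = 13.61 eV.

5

E_n = −E_R Z²/n² ⇒ Z² = −E_n n²/E_R = 9.451 × 6² / 13.61 ≈ 25.00
Z = 5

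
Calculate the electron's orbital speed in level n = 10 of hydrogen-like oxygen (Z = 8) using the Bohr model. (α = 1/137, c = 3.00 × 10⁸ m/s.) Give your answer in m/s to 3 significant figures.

1.75 × 10⁶ m/s

v_n = Zαc/n = 8 × 0.00730 × 3.00 × 10⁸ / 10
    = 1.75 × 10⁶ m/s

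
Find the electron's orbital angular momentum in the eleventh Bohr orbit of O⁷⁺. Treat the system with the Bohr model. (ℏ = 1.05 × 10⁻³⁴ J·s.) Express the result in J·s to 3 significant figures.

L_n = nℏ = 11 × 1.05 × 10⁻³⁴ = 1.16 × 10⁻³³ J·s

1.16 × 10⁻³³ J·s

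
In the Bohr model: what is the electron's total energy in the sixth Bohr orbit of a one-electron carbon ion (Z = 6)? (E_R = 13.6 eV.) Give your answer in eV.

E_n = −E_R·Z²/n² = −13.6 × 6²/6² = -13.6 eV

-13.6 eV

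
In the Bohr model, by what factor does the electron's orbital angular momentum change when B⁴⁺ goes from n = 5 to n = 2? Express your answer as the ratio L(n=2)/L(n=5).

L = nℏ depends only on n, so L ∝ n.
L(n=2)/L(n=5) = (2/5)^1 = 2/5

2/5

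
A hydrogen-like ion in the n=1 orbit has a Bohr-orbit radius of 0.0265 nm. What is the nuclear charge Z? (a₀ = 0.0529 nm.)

2

r_n = n²a₀/Z ⇒ Z = n²a₀/r = 1² × 0.0529 / 0.0265 ≈ 2.00
Z = 2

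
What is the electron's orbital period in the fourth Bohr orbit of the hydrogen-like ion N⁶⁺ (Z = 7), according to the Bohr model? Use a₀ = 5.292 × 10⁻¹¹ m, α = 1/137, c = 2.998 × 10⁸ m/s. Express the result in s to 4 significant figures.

1.985 × 10⁻¹⁶ s

r = n²a₀/Z = 4²·5.292 × 10⁻¹¹/7 = 1.210 × 10⁻¹⁰ m
v = Zαc/n = 7·0.007299·2.998 × 10⁸/4 = 3.830 × 10⁶ m/s
T = 2πr/v = 1.985 × 10⁻¹⁶ s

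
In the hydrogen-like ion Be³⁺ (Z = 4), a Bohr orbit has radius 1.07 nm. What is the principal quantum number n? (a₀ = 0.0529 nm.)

r_n = n²a₀/Z ⇒ n² = rZ/a₀ = 1.07 × 4 / 0.0529 ≈ 80.91
n = 9

9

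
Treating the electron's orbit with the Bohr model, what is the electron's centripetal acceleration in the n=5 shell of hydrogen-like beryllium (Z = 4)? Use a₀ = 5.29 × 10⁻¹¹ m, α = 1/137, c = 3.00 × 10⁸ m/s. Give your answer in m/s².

9.28 × 10²¹ m/s²

r = n²a₀/Z = 3.31 × 10⁻¹⁰ m, v = Zαc/n = 1.75 × 10⁶ m/s
a = v²/r = (1.75 × 10⁶)² / 3.31 × 10⁻¹⁰ = 9.28 × 10²¹ m/s²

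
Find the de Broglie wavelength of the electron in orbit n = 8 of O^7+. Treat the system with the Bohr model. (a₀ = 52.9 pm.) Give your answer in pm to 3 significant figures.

The Bohr quantisation condition is nλ = 2πr_n.
r_n = n²a₀/Z = 423 pm
λ = 2πr_n/n = 2π·423/8 = 332 pm

332 pm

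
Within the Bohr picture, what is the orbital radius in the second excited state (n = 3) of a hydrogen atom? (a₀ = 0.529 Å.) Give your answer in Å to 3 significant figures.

4.76 Å

r_n = n²a₀/Z = 3² × 0.529 / 1
    = 9 × 0.529 / 1 = 4.76 Å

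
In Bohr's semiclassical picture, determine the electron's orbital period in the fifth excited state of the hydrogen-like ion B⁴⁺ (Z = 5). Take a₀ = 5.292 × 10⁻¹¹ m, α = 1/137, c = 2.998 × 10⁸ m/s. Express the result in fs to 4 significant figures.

r = n²a₀/Z = 6²·5.292 × 10⁻¹¹/5 = 3.810 × 10⁻¹⁰ m
v = Zαc/n = 5·0.007299·2.998 × 10⁸/6 = 1.824 × 10⁶ m/s
T = 2πr/v = 1.313 × 10⁻¹⁵ s = 1.313 fs

1.313 fs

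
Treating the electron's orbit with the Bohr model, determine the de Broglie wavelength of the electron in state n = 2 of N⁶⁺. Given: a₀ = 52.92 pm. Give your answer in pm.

The Bohr quantisation condition is nλ = 2πr_n.
r_n = n²a₀/Z = 30.24 pm
λ = 2πr_n/n = 2π·30.24/2 = 95.00 pm

95.00 pm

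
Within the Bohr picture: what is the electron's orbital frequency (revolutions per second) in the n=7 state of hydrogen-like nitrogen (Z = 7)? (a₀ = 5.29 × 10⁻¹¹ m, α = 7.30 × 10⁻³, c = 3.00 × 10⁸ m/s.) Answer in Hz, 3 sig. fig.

r = n²a₀/Z = 3.70 × 10⁻¹⁰ m, v = Zαc/n = 2.19 × 10⁶ m/s
f = v/(2πr) = 9.41 × 10¹⁴ Hz

9.41 × 10¹⁴ Hz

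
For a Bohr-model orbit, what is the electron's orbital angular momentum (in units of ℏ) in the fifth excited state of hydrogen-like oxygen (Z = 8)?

L_n = nℏ, so L/ℏ = n = 6.

6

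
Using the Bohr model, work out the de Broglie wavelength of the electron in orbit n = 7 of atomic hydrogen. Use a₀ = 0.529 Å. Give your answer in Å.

The Bohr quantisation condition is nλ = 2πr_n.
r_n = n²a₀/Z = 25.9 Å
λ = 2πr_n/n = 2π·25.9/7 = 23.3 Å

23.3 Å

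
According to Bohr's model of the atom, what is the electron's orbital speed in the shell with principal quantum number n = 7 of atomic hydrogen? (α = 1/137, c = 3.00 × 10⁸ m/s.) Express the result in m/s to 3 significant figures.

v_n = Zαc/n = 1 × 0.00730 × 3.00 × 10⁸ / 7
    = 3.13 × 10⁵ m/s

3.13 × 10⁵ m/s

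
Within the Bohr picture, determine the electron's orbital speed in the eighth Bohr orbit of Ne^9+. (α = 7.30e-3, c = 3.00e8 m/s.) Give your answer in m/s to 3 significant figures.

v_n = Zαc/n = 10 × 0.00730 × 3.00e8 / 8
    = 2.74e6 m/s

2.74e6 m/s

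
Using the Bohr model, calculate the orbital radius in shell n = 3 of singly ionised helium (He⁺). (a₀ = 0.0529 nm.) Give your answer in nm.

r_n = n²a₀/Z = 3² × 0.0529 / 2
    = 9 × 0.0529 / 2 = 0.238 nm

0.238 nm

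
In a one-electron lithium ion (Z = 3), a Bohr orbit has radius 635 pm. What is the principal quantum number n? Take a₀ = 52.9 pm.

r_n = n²a₀/Z ⇒ n² = rZ/a₀ = 635 × 3 / 52.9 ≈ 36.01
n = 6

6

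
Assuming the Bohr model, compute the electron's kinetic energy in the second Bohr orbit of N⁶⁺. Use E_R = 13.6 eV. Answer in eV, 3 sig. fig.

167 eV

For a Coulomb orbit the virial theorem gives K = −E_n.
E_n = −E_R·Z²/n², so K = E_R·Z²/n² = 13.6 × 7²/2² = 167 eV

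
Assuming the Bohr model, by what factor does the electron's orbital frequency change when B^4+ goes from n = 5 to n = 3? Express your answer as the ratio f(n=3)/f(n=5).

f ∝ Z^2 · n^-3; with Z fixed, f ∝ n^-3.
f(n=3)/f(n=5) = (3/5)^-3 = 125/27

125/27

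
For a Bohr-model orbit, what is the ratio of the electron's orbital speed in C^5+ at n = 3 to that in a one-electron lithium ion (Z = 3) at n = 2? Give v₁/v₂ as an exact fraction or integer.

v ∝ Z^1 · n^-1
v₁/v₂ = (6/3)^1 · (3/2)^-1 = 4/3

4/3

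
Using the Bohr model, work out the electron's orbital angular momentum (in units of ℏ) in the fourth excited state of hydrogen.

5

L_n = nℏ, so L/ℏ = n = 5.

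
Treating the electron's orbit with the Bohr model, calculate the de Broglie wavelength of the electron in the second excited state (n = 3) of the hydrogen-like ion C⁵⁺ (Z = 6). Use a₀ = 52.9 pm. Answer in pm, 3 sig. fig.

166 pm

The Bohr quantisation condition is nλ = 2πr_n.
r_n = n²a₀/Z = 79.3 pm
λ = 2πr_n/n = 2π·79.3/3 = 166 pm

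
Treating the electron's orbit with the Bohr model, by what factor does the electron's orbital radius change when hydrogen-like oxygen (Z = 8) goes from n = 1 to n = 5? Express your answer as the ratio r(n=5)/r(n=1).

r ∝ Z^-1 · n^2; with Z fixed, r ∝ n^2.
r(n=5)/r(n=1) = (5/1)^2 = 25

25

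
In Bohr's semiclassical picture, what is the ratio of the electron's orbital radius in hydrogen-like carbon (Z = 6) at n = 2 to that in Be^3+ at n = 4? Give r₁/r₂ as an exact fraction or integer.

r ∝ Z^-1 · n^2
r₁/r₂ = (6/4)^-1 · (2/4)^2 = 1/6

1/6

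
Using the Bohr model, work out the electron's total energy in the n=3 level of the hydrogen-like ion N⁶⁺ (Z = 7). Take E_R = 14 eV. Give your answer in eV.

-76 eV

E_n = −E_R·Z²/n² = −14 × 7²/3² = -76 eV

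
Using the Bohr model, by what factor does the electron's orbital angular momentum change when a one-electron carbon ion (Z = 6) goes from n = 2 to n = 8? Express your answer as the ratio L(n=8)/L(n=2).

L = nℏ depends only on n, so L ∝ n.
L(n=8)/L(n=2) = (8/2)^1 = 4

4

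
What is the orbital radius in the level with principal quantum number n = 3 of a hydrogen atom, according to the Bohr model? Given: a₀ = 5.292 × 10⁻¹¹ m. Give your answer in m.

r_n = n²a₀/Z = 3² × 5.292 × 10⁻¹¹ / 1
    = 9 × 5.292 × 10⁻¹¹ / 1 = 4.763 × 10⁻¹⁰ m

4.763 × 10⁻¹⁰ m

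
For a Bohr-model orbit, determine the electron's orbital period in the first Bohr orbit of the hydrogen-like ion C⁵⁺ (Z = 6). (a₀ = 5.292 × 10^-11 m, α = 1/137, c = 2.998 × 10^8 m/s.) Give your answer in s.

4.221 × 10^-18 s

r = n²a₀/Z = 1²·5.292 × 10^-11/6 = 8.820 × 10^-12 m
v = Zαc/n = 6·0.007299·2.998 × 10^8/1 = 1.313 × 10^7 m/s
T = 2πr/v = 4.221 × 10^-18 s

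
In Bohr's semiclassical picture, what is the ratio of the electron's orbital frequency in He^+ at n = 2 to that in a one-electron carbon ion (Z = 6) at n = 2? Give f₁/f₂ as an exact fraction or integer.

1/9

f ∝ Z^2 · n^-3
f₁/f₂ = (2/6)^2 · (2/2)^-3 = 1/9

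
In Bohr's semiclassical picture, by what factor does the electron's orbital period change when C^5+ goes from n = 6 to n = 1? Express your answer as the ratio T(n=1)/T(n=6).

T ∝ Z^-2 · n^3; with Z fixed, T ∝ n^3.
T(n=1)/T(n=6) = (1/6)^3 = 1/216

1/216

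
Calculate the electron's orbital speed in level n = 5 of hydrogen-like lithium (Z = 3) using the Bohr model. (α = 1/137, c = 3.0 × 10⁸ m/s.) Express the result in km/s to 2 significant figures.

v_n = Zαc/n = 3 × 0.0073 × 3.0 × 10⁸ / 5
    = 1300 km/s

1300 km/s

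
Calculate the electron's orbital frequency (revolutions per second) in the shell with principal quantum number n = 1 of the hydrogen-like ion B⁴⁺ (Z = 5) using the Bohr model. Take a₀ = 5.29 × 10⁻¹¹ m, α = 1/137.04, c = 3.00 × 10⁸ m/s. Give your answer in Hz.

r = n²a₀/Z = 1.06 × 10⁻¹¹ m, v = Zαc/n = 1.09 × 10⁷ m/s
f = v/(2πr) = 1.65 × 10¹⁷ Hz

1.65 × 10¹⁷ Hz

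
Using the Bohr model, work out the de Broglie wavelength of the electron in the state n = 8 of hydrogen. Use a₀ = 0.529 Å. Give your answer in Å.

26.6 Å

The Bohr quantisation condition is nλ = 2πr_n.
r_n = n²a₀/Z = 33.9 Å
λ = 2πr_n/n = 2π·33.9/8 = 26.6 Å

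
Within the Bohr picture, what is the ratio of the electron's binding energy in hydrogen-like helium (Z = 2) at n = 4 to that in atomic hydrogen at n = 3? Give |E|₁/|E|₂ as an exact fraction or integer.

9/4

|E| ∝ Z^2 · n^-2
|E|₁/|E|₂ = (2/1)^2 · (4/3)^-2 = 9/4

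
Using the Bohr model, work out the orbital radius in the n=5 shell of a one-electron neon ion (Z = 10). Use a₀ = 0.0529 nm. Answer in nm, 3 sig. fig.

0.132 nm

r_n = n²a₀/Z = 5² × 0.0529 / 10
    = 25 × 0.0529 / 10 = 0.132 nm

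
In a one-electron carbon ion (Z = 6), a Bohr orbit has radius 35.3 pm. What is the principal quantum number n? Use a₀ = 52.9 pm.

r_n = n²a₀/Z ⇒ n² = rZ/a₀ = 35.3 × 6 / 52.9 ≈ 4.00
n = 2

2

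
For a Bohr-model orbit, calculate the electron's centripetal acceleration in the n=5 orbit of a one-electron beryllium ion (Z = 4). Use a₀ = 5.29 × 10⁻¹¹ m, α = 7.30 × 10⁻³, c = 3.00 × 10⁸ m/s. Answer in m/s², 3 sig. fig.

r = n²a₀/Z = 3.31 × 10⁻¹⁰ m, v = Zαc/n = 1.75 × 10⁶ m/s
a = v²/r = (1.75 × 10⁶)² / 3.31 × 10⁻¹⁰ = 9.28 × 10²¹ m/s²

9.28 × 10²¹ m/s²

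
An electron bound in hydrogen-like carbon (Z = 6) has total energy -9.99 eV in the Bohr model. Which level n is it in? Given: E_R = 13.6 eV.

7

E_n = −E_R Z²/n² ⇒ n² = E_R Z²/(−E_n) = 13.6 × 6² / 9.99 ≈ 49.01
n = 7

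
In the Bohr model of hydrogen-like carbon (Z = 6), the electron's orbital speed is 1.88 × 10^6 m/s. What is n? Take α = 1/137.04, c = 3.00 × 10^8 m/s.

v_n = Zαc/n ⇒ n = Zαc/v = 6 × 0.00730 × 3.00 × 10^8 / 1.88 × 10^6 ≈ 6.99
n = 7

7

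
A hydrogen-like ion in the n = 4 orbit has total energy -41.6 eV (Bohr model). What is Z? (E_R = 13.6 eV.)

7

E_n = −E_R Z²/n² ⇒ Z² = −E_n n²/E_R = 41.6 × 4² / 13.6 ≈ 48.94
Z = 7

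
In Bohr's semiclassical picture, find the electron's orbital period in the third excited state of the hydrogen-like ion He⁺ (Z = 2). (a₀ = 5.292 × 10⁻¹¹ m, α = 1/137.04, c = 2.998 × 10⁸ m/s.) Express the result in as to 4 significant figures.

2432 as

r = n²a₀/Z = 4²·5.292 × 10⁻¹¹/2 = 4.234 × 10⁻¹⁰ m
v = Zαc/n = 2·0.007297·2.998 × 10⁸/4 = 1.094 × 10⁶ m/s
T = 2πr/v = 2.432 × 10⁻¹⁵ s = 2432 as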